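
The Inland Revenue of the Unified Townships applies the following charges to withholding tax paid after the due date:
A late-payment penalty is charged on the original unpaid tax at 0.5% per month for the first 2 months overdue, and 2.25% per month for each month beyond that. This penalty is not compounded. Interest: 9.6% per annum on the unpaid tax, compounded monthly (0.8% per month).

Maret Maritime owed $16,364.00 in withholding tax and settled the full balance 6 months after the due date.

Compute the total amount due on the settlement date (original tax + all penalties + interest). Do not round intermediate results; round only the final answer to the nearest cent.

Penalty, months 1–2: 2 × 0.5% × $16,364.00 = $163.64
Penalty, months 3–6: 4 × 2.25% × $16,364.00 = $1,472.76
Interest: $16,364.00 × ((1 + 0.008)^6 − 1) = $16,364.00 × 0.0489703… = $801.3500…
Total = $16,364.00 + $1,636.4000 + $801.3500… = $18,801.75

$18,801.75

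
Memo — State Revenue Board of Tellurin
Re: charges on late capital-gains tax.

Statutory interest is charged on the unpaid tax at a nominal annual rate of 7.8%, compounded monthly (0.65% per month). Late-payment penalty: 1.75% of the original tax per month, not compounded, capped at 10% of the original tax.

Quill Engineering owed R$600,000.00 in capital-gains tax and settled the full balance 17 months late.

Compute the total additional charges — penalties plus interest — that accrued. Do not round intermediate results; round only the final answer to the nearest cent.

Penalty (uncapped): 17 × 1.75% × R$600,000.00 = R$178,500.00; cap = 10% × R$600,000.00 = R$60,000.00 → penalty = R$60,000.00
Interest: R$600,000.00 × ((1 + 0.0065)^17 − 1) = R$600,000.00 × 0.1164371… = R$69,862.2397…
Penalties + interest = R$60,000.0000 + R$69,862.2397… = R$129,862.24

R$129,862.24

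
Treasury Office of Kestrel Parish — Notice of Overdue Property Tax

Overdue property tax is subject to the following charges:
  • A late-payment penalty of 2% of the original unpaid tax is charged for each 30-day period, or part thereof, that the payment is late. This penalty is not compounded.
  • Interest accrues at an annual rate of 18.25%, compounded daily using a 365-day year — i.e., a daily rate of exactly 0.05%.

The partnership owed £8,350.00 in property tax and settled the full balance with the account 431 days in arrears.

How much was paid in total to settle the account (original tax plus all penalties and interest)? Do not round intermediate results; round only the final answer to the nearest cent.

Penalty periods: ⌈431/30⌉ = 15; penalty = 15 × 2% × £8,350.00 = £2,505.00
Interest: £8,350.00 × ((1 + 0.0005)^431 − 1) = £8,350.00 × 0.24041518… = £2,007.4667…
Total = £8,350.00 + £2,505.0000 + £2,007.4667… = £12,862.47

£12,862.47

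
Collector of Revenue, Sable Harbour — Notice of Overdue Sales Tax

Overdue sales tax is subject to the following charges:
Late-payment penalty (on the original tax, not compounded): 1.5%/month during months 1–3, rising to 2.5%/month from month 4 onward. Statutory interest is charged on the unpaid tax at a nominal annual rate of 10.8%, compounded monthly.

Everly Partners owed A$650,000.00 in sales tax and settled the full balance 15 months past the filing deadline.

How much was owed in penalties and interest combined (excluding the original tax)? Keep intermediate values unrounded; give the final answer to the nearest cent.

Penalty, months 1–3: 3 × 1.5% × A$650,000.00 = A$29,250.00
Penalty, months 4–15: 12 × 2.5% × A$650,000.00 = A$195,000.00
Interest (10.8%/yr ÷ 12 = 0.9%/month): A$650,000.00 × ((1 + 0.009)^15 − 1) = A$93,499.7900…
Penalties + interest = A$224,250.0000 + A$93,499.7900… = A$317,749.79

A$317,749.79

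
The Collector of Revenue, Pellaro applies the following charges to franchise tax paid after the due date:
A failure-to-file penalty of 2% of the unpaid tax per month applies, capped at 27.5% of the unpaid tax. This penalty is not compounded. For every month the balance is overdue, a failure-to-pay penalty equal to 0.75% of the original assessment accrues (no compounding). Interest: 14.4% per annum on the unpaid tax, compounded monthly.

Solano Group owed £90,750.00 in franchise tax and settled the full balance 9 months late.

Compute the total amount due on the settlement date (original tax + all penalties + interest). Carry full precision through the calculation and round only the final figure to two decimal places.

Failure-to-file: 9 × 2% × £90,750.00 = £16,335.00 (under the 27.5% cap)
Failure-to-pay penalty: 9 × 0.75% × £90,750.00 = £6,125.63…
Interest (14.4%/yr ÷ 12 = 1.2%/month): £90,750.00 × ((1 + 0.012)^9 − 1) = £10,284.8605…
Total = £90,750.00 + £22,460.6250 + £10,284.8605… = £123,495.49

£123,495.49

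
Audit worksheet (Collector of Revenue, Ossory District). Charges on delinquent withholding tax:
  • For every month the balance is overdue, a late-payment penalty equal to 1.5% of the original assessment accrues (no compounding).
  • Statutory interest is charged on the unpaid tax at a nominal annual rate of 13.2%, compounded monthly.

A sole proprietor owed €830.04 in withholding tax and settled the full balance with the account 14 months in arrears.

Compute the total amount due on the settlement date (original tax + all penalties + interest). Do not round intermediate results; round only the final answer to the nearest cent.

Late-payment penalty = 1.5% × €830.04 × 14 mo = €174.31…
Interest (13.2%/yr ÷ 12 = 1.1%/month): €830.04 × ((1 + 0.011)^14 − 1) = €137.3803…
Total = €830.04 + €174.3084 + €137.3803… = €1,141.73

€1,141.73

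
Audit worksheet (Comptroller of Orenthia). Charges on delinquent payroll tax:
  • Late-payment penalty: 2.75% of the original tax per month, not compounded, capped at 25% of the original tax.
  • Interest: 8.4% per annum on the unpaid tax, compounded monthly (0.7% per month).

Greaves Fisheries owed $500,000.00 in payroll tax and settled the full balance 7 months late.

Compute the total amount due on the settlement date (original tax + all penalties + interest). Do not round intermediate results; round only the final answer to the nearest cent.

$621,270.54

Penalty: 7 × 2.75% × $500,000.00 = $96,250.00 (below the 25% cap of $125,000.00)
Interest: $500,000.00 × ((1 + 0.007)^7 − 1) = $500,000.00 × 0.0500411… = $25,020.5447…
Total = $500,000.00 + $96,250.0000 + $25,020.5447… = $621,270.54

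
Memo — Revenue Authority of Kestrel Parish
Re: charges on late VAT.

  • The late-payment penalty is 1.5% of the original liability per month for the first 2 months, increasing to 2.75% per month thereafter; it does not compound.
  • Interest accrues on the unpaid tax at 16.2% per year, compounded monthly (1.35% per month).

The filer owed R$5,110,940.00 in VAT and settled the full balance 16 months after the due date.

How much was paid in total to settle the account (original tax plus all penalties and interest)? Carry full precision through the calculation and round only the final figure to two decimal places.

R$8,455,080.53

Penalty, months 1–2: 2 × 1.5% × R$5,110,940.00 = R$153,328.20
Penalty, months 3–16: 14 × 2.75% × R$5,110,940.00 = R$1,967,711.90
Interest: R$5,110,940.00 × ((1 + 0.0135)^16 − 1) = R$5,110,940.00 × 0.2393103… = R$1,223,100.4286…
Total = R$5,110,940.00 + R$2,121,040.1000 + R$1,223,100.4286… = R$8,455,080.53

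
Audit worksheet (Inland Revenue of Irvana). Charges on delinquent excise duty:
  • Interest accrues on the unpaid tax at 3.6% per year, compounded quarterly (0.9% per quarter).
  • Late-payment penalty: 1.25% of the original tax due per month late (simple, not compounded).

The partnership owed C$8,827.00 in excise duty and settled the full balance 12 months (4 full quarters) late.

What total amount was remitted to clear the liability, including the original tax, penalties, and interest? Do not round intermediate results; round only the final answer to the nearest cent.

Late-payment penalty = 1.25% × C$8,827.00 × 12 mo = C$1,324.05
Interest: C$8,827.00 × ((1 + 0.009)^4 − 1) = C$8,827.00 × 0.0364889… = C$322.0877…
Total = C$8,827.00 + C$1,324.0500 + C$322.0877… = C$10,473.14

C$10,473.14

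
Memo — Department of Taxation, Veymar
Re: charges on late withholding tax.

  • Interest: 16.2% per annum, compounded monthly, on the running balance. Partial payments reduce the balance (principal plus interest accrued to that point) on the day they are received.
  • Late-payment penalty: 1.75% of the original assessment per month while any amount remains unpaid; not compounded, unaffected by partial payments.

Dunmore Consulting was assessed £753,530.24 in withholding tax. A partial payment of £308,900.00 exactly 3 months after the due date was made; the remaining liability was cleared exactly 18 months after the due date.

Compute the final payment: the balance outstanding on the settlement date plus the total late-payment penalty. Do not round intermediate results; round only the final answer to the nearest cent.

Monthly rate = 16.2% ÷ 12 = 1.35%
Balance at month 3: £753,530.2400 × (1 + 0.0135)^3 = £784,462.0613…
After £308,900.00 payment: £784,462.0613… − £308,900.00 = £475,562.0613…
Balance at month 18: £475,562.0613… × (1 + 0.0135)^15 = £581,518.4474…
Penalty: 18 × 1.75% × £753,530.24 = £237,362.03…
Final settlement = outstanding balance + penalty = £581,518.4474… + £237,362.03… = £818,880.47

£818,880.47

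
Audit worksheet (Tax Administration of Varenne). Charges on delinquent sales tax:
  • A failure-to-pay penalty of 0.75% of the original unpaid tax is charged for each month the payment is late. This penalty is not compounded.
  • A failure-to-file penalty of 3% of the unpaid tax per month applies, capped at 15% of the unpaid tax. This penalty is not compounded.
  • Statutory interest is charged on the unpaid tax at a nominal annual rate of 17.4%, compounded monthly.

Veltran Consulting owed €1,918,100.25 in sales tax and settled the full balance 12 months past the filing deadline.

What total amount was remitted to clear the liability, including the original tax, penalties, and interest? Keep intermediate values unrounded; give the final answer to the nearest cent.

€2,740,139.70

Failure-to-file: 12 × 3% × €1,918,100.25 = €690,516.09, capped at 15% × €1,918,100.25 = €287,715.04…
Failure-to-pay penalty: 12 × 0.75% × €1,918,100.25 = €172,629.02…
Interest (17.4%/yr ÷ 12 = 1.45%/month): €1,918,100.25 × ((1 + 0.0145)^12 − 1) = €361,695.3880…
Total = €1,918,100.25 + €460,344.0600 + €361,695.3880… = €2,740,139.70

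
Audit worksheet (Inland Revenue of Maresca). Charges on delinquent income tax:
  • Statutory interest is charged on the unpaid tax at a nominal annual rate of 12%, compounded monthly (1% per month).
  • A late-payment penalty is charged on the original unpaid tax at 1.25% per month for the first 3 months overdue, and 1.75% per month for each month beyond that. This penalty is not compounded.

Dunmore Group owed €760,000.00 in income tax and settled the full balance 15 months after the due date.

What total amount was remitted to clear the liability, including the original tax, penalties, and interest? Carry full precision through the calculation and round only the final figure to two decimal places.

€1,070,436.41

Penalty, months 1–3: 3 × 1.25% × €760,000.00 = €28,500.00
Penalty, months 4–15: 12 × 1.75% × €760,000.00 = €159,600.00
Interest: €760,000.00 × ((1 + 0.01)^15 − 1) = €760,000.00 × 0.1609690… = €122,336.4061…
Total = €760,000.00 + €188,100.0000 + €122,336.4061… = €1,070,436.41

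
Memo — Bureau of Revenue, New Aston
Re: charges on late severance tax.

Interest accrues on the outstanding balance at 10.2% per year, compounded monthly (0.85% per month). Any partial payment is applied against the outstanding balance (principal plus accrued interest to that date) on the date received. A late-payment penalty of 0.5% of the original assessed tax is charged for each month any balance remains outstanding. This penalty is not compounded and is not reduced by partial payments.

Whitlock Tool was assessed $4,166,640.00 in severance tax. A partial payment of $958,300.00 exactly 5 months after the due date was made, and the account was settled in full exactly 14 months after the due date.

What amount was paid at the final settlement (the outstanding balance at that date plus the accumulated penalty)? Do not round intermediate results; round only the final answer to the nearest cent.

Balance at month 5: $4,166,640.0000 × (1 + 0.0085)^5 = $4,346,758.2947…
After $958,300.00 payment: $4,346,758.2947… − $958,300.00 = $3,388,458.2947…
Balance at month 14: $3,388,458.2947… × (1 + 0.0085)^9 = $3,656,665.7807…
Penalty: 14 × 0.5% × $4,166,640.00 = $291,664.80
Final settlement = outstanding balance + penalty = $3,656,665.7807… + $291,664.80 = $3,948,330.58

$3,948,330.58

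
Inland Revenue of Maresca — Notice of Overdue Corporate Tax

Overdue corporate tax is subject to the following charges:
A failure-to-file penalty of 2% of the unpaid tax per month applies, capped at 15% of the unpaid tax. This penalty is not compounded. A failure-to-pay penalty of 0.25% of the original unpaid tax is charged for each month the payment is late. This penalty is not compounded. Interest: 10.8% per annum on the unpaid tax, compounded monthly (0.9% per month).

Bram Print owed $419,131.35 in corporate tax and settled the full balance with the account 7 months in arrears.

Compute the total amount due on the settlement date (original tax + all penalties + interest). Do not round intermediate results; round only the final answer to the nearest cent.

Failure-to-file: 7 × 2% × $419,131.35 = $58,678.39… (under the 15% cap)
Failure-to-pay penalty = 0.25% × $419,131.35 × 7 mo = $7,334.80…
Interest: $419,131.35 × ((1 + 0.009)^7 − 1) = $419,131.35 × 0.0647267… = $27,129.0084…
Total = $419,131.35 + $66,013.1876… + $27,129.0084… = $512,273.55

$512,273.55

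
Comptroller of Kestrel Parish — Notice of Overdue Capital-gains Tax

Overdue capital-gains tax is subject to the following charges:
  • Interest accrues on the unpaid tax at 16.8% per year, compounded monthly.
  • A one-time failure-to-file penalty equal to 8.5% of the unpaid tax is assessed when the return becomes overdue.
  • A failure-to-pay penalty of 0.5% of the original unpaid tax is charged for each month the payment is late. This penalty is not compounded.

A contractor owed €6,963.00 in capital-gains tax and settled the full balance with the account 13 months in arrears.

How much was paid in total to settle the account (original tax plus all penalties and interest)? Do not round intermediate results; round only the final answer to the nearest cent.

Failure-to-file penalty: 8.5% × €6,963.00 = €591.86…
Failure-to-pay penalty = 0.5% × €6,963.00 × 13 mo = €452.60…
Interest (16.8%/yr ÷ 12 = 1.4%/month): €6,963.00 × ((1 + 0.014)^13 − 1) = €1,379.3770…
Total = €6,963.00 + €1,044.4500 + €1,379.3770… = €9,386.83

€9,386.83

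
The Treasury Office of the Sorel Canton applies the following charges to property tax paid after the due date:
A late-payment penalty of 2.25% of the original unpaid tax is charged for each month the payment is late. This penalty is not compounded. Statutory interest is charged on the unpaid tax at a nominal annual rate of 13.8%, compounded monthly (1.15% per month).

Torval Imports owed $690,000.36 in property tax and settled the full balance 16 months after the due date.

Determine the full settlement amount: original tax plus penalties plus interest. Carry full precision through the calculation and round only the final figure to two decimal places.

$1,076,921.11

Late-payment penalty: 16 × 2.25% × $690,000.36 = $248,400.13…
Interest: $690,000.36 × ((1 + 0.0115)^16 − 1) = $690,000.36 × 0.2007544… = $138,520.6216…
Total = $690,000.36 + $248,400.1296 + $138,520.6216… = $1,076,921.11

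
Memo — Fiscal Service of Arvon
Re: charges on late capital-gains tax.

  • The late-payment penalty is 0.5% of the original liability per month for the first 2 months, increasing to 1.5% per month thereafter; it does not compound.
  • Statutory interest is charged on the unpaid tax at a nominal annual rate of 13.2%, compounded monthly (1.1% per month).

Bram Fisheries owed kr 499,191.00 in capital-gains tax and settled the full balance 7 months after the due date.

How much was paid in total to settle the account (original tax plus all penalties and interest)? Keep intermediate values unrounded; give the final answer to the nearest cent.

Penalty, months 1–2: 2 × 0.5% × kr 499,191.00 = kr 4,991.91
Penalty, months 3–7: 5 × 1.5% × kr 499,191.00 = kr 37,439.33…
Interest: kr 499,191.00 × ((1 + 0.011)^7 − 1) = kr 499,191.00 × 0.0795881… = kr 39,729.6636…
Total = kr 499,191.00 + kr 42,431.2350 + kr 39,729.6636… = kr 581,351.90

kr 581,351.90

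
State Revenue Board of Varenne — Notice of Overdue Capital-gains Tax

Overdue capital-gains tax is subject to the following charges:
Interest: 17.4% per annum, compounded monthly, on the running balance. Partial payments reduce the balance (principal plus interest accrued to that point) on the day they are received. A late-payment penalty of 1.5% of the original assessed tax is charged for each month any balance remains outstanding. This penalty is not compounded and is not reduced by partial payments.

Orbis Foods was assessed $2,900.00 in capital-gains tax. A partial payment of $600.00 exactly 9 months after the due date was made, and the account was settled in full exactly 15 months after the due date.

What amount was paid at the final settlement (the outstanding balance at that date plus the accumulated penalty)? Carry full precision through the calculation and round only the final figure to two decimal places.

Monthly rate = 17.4% ÷ 12 = 1.45%
Balance at month 9: $2,900.0000 × (1 + 0.0145)^9 = $3,301.1591…
After $600.00 payment: $3,301.1591… − $600.00 = $2,701.1591…
Balance at month 15: $2,701.1591… × (1 + 0.0145)^6 = $2,944.8453…
Penalty: 15 × 1.5% × $2,900.00 = $652.50
Final settlement = outstanding balance + penalty = $2,944.8453… + $652.50 = $3,597.35

$3,597.35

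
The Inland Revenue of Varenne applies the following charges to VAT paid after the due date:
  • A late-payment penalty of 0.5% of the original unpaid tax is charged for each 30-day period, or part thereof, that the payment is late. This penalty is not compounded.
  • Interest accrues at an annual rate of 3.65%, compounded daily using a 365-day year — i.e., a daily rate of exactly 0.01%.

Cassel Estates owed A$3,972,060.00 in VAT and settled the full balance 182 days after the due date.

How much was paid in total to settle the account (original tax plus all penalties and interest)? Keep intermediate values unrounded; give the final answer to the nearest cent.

Penalty periods: ⌈182/30⌉ = 7; penalty = 7 × 0.5% × A$3,972,060.00 = A$139,022.10
Interest: A$3,972,060.00 × ((1 + 0.0001)^182 − 1) = A$3,972,060.00 × 0.01836570… = A$72,949.6731…
Total = A$3,972,060.00 + A$139,022.1000 + A$72,949.6731… = A$4,184,031.77

A$4,184,031.77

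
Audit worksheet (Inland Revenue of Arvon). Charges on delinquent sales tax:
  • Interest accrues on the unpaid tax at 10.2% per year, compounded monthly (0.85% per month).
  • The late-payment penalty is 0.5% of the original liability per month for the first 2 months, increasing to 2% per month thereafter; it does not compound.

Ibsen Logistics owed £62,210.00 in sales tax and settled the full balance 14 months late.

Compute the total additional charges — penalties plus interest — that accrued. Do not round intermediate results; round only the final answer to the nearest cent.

£23,378.74

Penalty, months 1–2: 2 × 0.5% × £62,210.00 = £622.10
Penalty, months 3–14: 12 × 2% × £62,210.00 = £14,930.40
Interest: £62,210.00 × ((1 + 0.0085)^14 − 1) = £62,210.00 × 0.1258036… = £7,826.2424…
Penalties + interest = £15,552.5000 + £7,826.2424… = £23,378.74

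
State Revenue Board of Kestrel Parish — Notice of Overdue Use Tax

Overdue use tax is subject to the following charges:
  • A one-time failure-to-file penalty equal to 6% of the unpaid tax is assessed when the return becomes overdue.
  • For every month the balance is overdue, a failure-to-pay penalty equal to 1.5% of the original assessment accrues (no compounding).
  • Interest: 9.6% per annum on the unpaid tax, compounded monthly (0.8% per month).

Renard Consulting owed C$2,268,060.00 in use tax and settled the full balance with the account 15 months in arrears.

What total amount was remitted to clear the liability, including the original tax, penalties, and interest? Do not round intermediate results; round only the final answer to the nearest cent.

C$3,202,406.94

Failure-to-file penalty: 6% × C$2,268,060.00 = C$136,083.60
Failure-to-pay penalty = 1.5% × C$2,268,060.00 × 15 mo = C$510,313.50
Interest: C$2,268,060.00 × ((1 + 0.008)^15 − 1) = C$2,268,060.00 × 0.1269587… = C$287,949.8375…
Total = C$2,268,060.00 + C$646,397.1000 + C$287,949.8375… = C$3,202,406.94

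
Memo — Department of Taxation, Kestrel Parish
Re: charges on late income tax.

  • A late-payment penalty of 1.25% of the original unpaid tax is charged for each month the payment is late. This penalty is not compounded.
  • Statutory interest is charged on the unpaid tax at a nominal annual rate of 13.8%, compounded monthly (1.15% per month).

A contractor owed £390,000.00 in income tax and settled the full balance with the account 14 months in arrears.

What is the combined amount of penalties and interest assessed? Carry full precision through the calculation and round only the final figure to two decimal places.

£135,956.44

Late-payment penalty: 14 × 1.25% × £390,000.00 = £68,250.00
Interest: £390,000.00 × ((1 + 0.0115)^14 − 1) = £390,000.00 × 0.1736063… = £67,706.4436…
Penalties + interest = £68,250.0000 + £67,706.4436… = £135,956.44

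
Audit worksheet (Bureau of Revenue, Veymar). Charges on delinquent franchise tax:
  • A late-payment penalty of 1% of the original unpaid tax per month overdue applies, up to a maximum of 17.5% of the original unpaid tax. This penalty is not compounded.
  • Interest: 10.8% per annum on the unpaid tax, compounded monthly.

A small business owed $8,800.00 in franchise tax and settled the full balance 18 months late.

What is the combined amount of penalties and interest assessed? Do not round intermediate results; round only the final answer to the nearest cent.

$3,080.07

Penalty (uncapped): 18 × 1% × $8,800.00 = $1,584.00; cap = 17.5% × $8,800.00 = $1,540.00 → penalty = $1,540.00
Interest (10.8%/yr ÷ 12 = 0.9%/month): $8,800.00 × ((1 + 0.009)^18 − 1) = $1,540.0744…
Penalties + interest = $1,540.0000 + $1,540.0744… = $3,080.07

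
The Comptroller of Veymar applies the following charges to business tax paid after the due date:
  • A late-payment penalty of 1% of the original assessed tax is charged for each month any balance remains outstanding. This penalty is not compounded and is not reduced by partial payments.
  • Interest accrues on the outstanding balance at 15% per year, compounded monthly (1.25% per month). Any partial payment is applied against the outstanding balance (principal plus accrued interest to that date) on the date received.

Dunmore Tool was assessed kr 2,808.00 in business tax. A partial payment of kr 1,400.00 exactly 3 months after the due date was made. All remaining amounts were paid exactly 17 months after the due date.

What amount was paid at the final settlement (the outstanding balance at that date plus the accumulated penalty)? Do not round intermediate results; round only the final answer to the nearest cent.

kr 2,279.69

Balance at month 3: kr 2,808.0000 × (1 + 0.0125)^3 = kr 2,914.6217…
After kr 1,400.00 payment: kr 2,914.6217… − kr 1,400.00 = kr 1,514.6217…
Balance at month 17: kr 1,514.6217… × (1 + 0.0125)^14 = kr 1,802.3313…
Penalty: 17 × 1% × kr 2,808.00 = kr 477.36
Final settlement = outstanding balance + penalty = kr 1,802.3313… + kr 477.36 = kr 2,279.69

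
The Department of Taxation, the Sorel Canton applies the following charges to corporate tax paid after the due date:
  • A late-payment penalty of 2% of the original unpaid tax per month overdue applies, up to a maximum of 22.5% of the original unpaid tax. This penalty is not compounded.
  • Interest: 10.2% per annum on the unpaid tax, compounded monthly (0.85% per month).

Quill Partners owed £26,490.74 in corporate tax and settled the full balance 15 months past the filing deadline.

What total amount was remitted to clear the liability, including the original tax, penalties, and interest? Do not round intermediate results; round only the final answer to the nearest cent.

£36,037.29

Penalty (uncapped): 15 × 2% × £26,490.74 = £7,947.22…; cap = 22.5% × £26,490.74 = £5,960.42… → penalty = £5,960.42…
Interest: £26,490.74 × ((1 + 0.0085)^15 − 1) = £26,490.74 × 0.1353729… = £3,586.1293…
Total = £26,490.74 + £5,960.4165 + £3,586.1293… = £36,037.29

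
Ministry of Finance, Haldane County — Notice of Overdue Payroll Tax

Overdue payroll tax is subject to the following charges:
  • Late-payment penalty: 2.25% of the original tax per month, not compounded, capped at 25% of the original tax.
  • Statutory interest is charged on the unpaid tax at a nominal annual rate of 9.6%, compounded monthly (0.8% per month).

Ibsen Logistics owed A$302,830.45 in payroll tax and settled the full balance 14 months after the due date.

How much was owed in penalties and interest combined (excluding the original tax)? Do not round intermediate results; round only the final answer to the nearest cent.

Penalty (uncapped): 14 × 2.25% × A$302,830.45 = A$95,391.59…; cap = 25% × A$302,830.45 = A$75,707.61… → penalty = A$75,707.61…
Interest: A$302,830.45 × ((1 + 0.008)^14 − 1) = A$302,830.45 × 0.1180145… = A$35,738.3946…
Penalties + interest = A$75,707.6125 + A$35,738.3946… = A$111,446.01

A$111,446.01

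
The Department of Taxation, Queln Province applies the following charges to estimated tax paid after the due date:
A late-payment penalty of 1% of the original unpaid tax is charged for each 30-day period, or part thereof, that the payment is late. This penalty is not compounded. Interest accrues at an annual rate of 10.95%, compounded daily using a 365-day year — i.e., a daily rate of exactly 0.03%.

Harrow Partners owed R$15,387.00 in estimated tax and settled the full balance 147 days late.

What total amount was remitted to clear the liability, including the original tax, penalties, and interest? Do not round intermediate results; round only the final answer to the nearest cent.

Penalty periods: ⌈147/30⌉ = 5; penalty = 5 × 1% × R$15,387.00 = R$769.35
Interest: R$15,387.00 × ((1 + 0.0003)^147 − 1) = R$15,387.00 × 0.04507995… = R$693.6451…
Total = R$15,387.00 + R$769.3500 + R$693.6451… = R$16,850.00

R$16,850.00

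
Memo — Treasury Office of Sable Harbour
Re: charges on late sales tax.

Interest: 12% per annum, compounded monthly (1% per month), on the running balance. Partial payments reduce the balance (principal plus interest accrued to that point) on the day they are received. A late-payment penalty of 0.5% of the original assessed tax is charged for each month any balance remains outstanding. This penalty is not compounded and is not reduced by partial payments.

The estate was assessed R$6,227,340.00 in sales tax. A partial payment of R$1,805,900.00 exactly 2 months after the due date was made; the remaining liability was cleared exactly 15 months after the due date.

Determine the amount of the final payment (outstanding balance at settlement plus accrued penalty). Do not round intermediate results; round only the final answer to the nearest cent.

R$5,641,516.26

Balance at month 2: R$6,227,340.0000 × (1 + 0.01)^2 = R$6,352,509.5340
After R$1,805,900.00 payment: R$6,352,509.5340 − R$1,805,900.00 = R$4,546,609.5340
Balance at month 15: R$4,546,609.5340 × (1 + 0.01)^13 = R$5,174,465.7594…
Penalty: 15 × 0.5% × R$6,227,340.00 = R$467,050.50
Final settlement = outstanding balance + penalty = R$5,174,465.7594… + R$467,050.50 = R$5,641,516.26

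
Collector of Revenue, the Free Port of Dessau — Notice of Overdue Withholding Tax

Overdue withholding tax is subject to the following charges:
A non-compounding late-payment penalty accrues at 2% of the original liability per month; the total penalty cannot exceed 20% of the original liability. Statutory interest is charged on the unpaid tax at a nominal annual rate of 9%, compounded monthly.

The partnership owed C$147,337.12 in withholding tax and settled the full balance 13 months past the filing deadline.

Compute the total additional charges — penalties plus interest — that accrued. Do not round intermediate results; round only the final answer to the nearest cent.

Penalty (uncapped): 13 × 2% × C$147,337.12 = C$38,307.65…; cap = 20% × C$147,337.12 = C$29,467.42… → penalty = C$29,467.42…
Interest (9%/yr ÷ 12 = 0.75%/month): C$147,337.12 × ((1 + 0.0075)^13 − 1) = C$15,029.9258…
Penalties + interest = C$29,467.4240 + C$15,029.9258… = C$44,497.35

C$44,497.35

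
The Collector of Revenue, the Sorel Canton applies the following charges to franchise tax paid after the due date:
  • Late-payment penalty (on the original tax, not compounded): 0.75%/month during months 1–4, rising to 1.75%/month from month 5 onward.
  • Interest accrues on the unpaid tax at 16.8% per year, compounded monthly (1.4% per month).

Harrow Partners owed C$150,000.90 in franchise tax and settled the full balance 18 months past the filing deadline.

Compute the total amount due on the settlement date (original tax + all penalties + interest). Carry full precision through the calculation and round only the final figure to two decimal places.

Penalty, months 1–4: 4 × 0.75% × C$150,000.90 = C$4,500.03…
Penalty, months 5–18: 14 × 1.75% × C$150,000.90 = C$36,750.22…
Interest: C$150,000.90 × ((1 + 0.014)^18 − 1) = C$150,000.90 × 0.2843494… = C$42,652.6671…
Total = C$150,000.90 + C$41,250.2475 + C$42,652.6671… = C$233,903.81

C$233,903.81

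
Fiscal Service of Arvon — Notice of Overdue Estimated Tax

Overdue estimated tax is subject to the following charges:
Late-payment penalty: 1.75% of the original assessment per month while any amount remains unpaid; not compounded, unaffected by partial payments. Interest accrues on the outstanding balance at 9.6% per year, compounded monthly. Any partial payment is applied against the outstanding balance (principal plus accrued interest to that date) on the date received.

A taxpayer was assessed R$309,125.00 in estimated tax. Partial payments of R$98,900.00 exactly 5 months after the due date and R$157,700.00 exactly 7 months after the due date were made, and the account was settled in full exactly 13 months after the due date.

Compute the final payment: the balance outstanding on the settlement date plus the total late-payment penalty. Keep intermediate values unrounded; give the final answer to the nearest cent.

R$142,356.96

Monthly rate = 9.6% ÷ 12 = 0.8%
Balance at month 5: R$309,125.0000 × (1 + 0.008)^5 = R$321,689.4291…
After R$98,900.00 payment: R$321,689.4291… − R$98,900.00 = R$222,789.4291…
Balance at month 7: R$222,789.4291… × (1 + 0.008)^2 = R$226,368.3184…
After R$157,700.00 payment: R$226,368.3184… − R$157,700.00 = R$68,668.3184…
Balance at month 13: R$68,668.3184… × (1 + 0.008)^6 = R$72,031.0267…
Penalty: 13 × 1.75% × R$309,125.00 = R$70,325.94…
Final settlement = outstanding balance + penalty = R$72,031.0267… + R$70,325.94… = R$142,356.96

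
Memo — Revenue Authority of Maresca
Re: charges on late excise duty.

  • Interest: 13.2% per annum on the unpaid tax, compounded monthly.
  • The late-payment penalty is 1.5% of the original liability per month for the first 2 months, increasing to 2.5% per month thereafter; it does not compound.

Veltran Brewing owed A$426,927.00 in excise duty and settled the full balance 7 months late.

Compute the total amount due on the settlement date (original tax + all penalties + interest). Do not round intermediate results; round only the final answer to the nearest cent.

A$527,078.99

Penalty, months 1–2: 2 × 1.5% × A$426,927.00 = A$12,807.81
Penalty, months 3–7: 5 × 2.5% × A$426,927.00 = A$53,365.88…
Interest (13.2%/yr ÷ 12 = 1.1%/month): A$426,927.00 × ((1 + 0.011)^7 − 1) = A$33,978.3091…
Total = A$426,927.00 + A$66,173.6850 + A$33,978.3091… = A$527,078.99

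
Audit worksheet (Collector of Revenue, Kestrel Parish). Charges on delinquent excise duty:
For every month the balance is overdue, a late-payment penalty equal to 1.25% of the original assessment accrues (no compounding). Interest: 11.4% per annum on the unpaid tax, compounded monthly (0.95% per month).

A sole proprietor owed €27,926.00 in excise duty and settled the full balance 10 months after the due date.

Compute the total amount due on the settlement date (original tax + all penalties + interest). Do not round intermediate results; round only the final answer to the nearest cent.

Late-payment penalty: 10 × 1.25% × €27,926.00 = €3,490.75
Interest: €27,926.00 × ((1 + 0.0095)^10 − 1) = €27,926.00 × 0.0991659… = €2,769.3059…
Total = €27,926.00 + €3,490.7500 + €2,769.3059… = €34,186.06

€34,186.06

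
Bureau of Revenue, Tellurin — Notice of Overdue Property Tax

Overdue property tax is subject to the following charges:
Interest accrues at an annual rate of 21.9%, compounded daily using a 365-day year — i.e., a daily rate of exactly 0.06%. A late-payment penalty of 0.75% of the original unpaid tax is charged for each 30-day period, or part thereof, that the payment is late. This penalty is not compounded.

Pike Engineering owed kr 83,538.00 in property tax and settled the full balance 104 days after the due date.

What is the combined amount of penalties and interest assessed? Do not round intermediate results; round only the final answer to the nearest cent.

Penalty periods: ⌈104/30⌉ = 4; penalty = 4 × 0.75% × kr 83,538.00 = kr 2,506.14
Interest: kr 83,538.00 × ((1 + 0.0006)^104 − 1) = kr 83,538.00 × 0.06436810… = kr 5,377.1821…
Penalties + interest = kr 2,506.1400 + kr 5,377.1821… = kr 7,883.32

kr 7,883.32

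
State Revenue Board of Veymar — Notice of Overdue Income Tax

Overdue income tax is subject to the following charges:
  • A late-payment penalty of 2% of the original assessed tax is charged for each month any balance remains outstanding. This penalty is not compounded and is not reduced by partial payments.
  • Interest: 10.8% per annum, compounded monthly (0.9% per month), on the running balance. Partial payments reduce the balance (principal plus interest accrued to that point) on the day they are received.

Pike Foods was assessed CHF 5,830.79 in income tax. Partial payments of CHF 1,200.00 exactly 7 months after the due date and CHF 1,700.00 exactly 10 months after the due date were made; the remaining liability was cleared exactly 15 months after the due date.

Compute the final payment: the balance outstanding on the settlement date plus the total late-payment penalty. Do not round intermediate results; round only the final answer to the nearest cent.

CHF 5,351.70

Balance at month 7: CHF 5,830.7900 × (1 + 0.009)^7 = CHF 6,208.1981…
After CHF 1,200.00 payment: CHF 6,208.1981… − CHF 1,200.00 = CHF 5,008.1981…
Balance at month 10: CHF 5,008.1981… × (1 + 0.009)^3 = CHF 5,144.6401…
After CHF 1,700.00 payment: CHF 5,144.6401… − CHF 1,700.00 = CHF 3,444.6401…
Balance at month 15: CHF 3,444.6401… × (1 + 0.009)^5 = CHF 3,602.4642…
Penalty: 15 × 2% × CHF 5,830.79 = CHF 1,749.24…
Final settlement = outstanding balance + penalty = CHF 3,602.4642… + CHF 1,749.24… = CHF 5,351.70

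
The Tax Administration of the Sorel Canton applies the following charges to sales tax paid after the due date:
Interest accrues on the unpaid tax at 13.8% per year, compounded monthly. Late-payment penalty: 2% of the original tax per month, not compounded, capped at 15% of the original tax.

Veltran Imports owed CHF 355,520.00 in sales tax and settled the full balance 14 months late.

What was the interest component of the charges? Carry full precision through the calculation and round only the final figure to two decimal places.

Interest (13.8%/yr ÷ 12 = 1.15%/month): CHF 355,520.00 × ((1 + 0.0115)^14 − 1) = CHF 61,720.4996…

CHF 61,720.50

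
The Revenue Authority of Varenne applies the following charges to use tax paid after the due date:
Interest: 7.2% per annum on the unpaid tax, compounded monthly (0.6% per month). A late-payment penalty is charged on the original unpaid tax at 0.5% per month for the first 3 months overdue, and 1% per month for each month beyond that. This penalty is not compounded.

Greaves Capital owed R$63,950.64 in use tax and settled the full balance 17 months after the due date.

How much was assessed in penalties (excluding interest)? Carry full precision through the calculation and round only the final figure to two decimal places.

Penalty, months 1–3: 3 × 0.5% × R$63,950.64 = R$959.26…
Penalty, months 4–17: 14 × 1% × R$63,950.64 = R$8,953.09…
Total penalty = R$959.26… + R$8,953.09… = R$9,912.35

R$9,912.35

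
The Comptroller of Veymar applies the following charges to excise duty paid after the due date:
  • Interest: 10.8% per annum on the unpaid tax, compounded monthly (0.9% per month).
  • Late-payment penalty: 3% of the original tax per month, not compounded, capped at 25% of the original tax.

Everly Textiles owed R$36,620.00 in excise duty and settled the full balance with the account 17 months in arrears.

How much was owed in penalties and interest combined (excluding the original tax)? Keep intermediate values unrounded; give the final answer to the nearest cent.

Penalty (uncapped): 17 × 3% × R$36,620.00 = R$18,676.20; cap = 25% × R$36,620.00 = R$9,155.00 → penalty = R$9,155.00
Interest: R$36,620.00 × ((1 + 0.009)^17 − 1) = R$36,620.00 × 0.1645277… = R$6,025.0046…
Penalties + interest = R$9,155.0000 + R$6,025.0046… = R$15,180.00

R$15,180.00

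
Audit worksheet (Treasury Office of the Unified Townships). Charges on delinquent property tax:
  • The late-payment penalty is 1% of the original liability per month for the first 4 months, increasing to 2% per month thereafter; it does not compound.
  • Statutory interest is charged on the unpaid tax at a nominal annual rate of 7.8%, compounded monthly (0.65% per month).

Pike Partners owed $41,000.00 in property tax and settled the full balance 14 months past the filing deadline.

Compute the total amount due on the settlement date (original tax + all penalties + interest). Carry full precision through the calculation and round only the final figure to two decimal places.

$54,732.81

Penalty, months 1–4: 4 × 1% × $41,000.00 = $1,640.00
Penalty, months 5–14: 10 × 2% × $41,000.00 = $8,200.00
Interest: $41,000.00 × ((1 + 0.0065)^14 − 1) = $41,000.00 × 0.0949465… = $3,892.8075…
Total = $41,000.00 + $9,840.0000 + $3,892.8075… = $54,732.81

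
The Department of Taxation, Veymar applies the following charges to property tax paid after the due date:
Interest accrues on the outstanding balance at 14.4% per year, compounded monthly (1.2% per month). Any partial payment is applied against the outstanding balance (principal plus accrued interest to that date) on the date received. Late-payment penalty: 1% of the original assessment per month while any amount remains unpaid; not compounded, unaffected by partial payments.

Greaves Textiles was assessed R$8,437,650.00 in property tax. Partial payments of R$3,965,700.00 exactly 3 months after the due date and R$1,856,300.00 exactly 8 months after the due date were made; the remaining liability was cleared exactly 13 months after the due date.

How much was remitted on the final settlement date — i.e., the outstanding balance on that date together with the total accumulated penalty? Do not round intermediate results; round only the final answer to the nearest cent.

R$4,511,382.46

Balance at month 3: R$8,437,650.0000 × (1 + 0.012)^3 = R$8,745,065.0451…
After R$3,965,700.00 payment: R$8,745,065.0451… − R$3,965,700.00 = R$4,779,365.0451…
Balance at month 8: R$4,779,365.0451… × (1 + 0.012)^5 = R$5,073,092.3176…
After R$1,856,300.00 payment: R$5,073,092.3176… − R$1,856,300.00 = R$3,216,792.3176…
Balance at month 13: R$3,216,792.3176… × (1 + 0.012)^5 = R$3,414,487.9580…
Penalty: 13 × 1% × R$8,437,650.00 = R$1,096,894.50
Final settlement = outstanding balance + penalty = R$3,414,487.9580… + R$1,096,894.50 = R$4,511,382.46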